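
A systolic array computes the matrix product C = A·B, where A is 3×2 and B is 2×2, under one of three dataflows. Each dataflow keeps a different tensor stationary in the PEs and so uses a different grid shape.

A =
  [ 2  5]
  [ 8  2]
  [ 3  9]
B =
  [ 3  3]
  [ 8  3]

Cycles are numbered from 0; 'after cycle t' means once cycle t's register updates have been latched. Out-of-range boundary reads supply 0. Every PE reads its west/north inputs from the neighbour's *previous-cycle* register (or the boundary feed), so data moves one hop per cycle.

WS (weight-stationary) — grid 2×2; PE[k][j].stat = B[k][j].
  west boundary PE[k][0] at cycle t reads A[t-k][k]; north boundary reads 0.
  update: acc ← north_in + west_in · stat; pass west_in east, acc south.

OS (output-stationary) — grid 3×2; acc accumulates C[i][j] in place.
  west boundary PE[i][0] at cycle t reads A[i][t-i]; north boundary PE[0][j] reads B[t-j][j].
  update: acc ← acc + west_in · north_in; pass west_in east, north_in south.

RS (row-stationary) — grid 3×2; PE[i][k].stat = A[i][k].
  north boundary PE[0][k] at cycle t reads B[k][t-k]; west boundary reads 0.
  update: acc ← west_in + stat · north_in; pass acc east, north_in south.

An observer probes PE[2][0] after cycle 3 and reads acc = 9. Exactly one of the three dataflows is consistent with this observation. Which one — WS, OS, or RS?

WS: PE[2][0] is outside its 2×2 grid.
OS (3×2 grid), PE[2][0]:
  0: (2,0).acc=0  regs=<0,0>
  1: (2,0).acc=0  regs=<0,0>
  2: (2,0).acc=9  regs=<3,3>
  3: (2,0).acc=81  regs=<9,8>
RS (3×2 grid), PE[2][0]:
  0: (2,0).acc=0  regs=<0,0>
  1: (2,0).acc=0  regs=<0,0>
  2: (2,0).acc=9  regs=<9,3>
  3: (2,0).acc=9  regs=<9,3>

dataflow = RS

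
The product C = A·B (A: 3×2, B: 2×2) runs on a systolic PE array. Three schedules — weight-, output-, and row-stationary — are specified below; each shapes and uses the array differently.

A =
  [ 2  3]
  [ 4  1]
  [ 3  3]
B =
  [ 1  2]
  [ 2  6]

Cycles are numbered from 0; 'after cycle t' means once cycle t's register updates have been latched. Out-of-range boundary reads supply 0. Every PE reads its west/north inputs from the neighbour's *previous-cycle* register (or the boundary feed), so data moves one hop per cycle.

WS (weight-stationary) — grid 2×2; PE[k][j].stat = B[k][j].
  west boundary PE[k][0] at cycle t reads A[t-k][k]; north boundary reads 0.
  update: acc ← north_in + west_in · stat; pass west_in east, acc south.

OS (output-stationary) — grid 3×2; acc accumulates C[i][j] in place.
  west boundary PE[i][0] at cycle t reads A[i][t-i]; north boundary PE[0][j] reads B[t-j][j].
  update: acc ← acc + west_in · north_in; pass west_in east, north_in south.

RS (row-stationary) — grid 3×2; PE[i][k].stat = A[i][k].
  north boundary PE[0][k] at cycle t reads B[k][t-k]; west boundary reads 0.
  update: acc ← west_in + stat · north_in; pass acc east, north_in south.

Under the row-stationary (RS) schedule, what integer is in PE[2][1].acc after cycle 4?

RS on a 3×2 grid — tracing PE[2][1] and its feeders:
  step 0 · PE1,1: acc=0; fwd→0 fwd↓0
  step 0 · PE2,0: acc=0; fwd→0 fwd↓0
  step 0 · PE2,1: acc=0; fwd→0 fwd↓0
  step 1 · PE1,1: acc=0; fwd→0 fwd↓0
  step 1 · PE2,0: acc=0; fwd→0 fwd↓0
  step 1 · PE2,1: acc=0; fwd→0 fwd↓0
  step 2 · PE1,1: acc=6; fwd→6 fwd↓2
  step 2 · PE2,0: acc=3; fwd→3 fwd↓1
  step 2 · PE2,1: acc=0; fwd→0 fwd↓0
  step 3 · PE1,1: acc=14; fwd→14 fwd↓6
  step 3 · PE2,0: acc=6; fwd→6 fwd↓2
  step 3 · PE2,1: acc=9; fwd→9 fwd↓2
  step 4 · PE1,1: acc=0; fwd→0 fwd↓0
  step 4 · PE2,0: acc=0; fwd→0 fwd↓0
  step 4 · PE2,1: acc=24; fwd→24 fwd↓6

PE[2][1].acc = 24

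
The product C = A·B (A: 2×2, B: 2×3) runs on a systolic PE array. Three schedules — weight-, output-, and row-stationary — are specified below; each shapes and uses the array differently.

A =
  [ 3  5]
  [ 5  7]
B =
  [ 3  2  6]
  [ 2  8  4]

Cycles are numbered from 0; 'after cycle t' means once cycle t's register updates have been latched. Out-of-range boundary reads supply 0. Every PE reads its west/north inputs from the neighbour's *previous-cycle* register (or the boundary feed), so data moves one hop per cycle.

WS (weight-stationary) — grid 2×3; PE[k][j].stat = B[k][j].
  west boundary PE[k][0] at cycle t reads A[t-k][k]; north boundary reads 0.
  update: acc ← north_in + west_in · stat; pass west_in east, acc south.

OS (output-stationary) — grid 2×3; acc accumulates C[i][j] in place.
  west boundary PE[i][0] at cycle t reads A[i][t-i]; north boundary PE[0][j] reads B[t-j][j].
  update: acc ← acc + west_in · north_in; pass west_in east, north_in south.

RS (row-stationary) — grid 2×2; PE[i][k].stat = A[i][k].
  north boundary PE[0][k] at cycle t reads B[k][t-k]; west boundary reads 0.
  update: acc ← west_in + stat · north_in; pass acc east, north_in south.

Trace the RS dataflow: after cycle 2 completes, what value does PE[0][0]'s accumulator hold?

PE[0][0].acc = 18

RS 2×2: PE[0][0] cycle-by-cycle (with neighbour feeds):
  after 0 — PE[0][0] acc=9, pass-E 9, pass-S 3
  after 1 — PE[0][0] acc=6, pass-E 6, pass-S 2
  after 2 — PE[0][0] acc=18, pass-E 18, pass-S 6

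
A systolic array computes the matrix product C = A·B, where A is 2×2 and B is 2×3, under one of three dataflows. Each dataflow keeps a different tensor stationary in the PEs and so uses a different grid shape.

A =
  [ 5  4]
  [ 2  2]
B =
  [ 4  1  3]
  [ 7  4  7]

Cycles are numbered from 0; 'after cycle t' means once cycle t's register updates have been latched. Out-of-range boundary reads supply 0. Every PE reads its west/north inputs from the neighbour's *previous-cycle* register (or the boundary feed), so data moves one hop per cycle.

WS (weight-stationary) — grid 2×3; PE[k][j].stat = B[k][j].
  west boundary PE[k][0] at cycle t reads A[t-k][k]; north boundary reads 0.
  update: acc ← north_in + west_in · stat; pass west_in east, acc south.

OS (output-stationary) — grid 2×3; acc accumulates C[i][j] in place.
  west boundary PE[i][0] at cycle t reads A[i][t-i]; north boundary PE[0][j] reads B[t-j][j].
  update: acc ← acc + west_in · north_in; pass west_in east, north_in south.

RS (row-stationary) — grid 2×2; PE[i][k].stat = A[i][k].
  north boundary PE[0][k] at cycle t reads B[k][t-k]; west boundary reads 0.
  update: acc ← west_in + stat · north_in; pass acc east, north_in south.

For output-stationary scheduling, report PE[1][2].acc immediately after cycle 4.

OS 2×3: PE[1][2] cycle-by-cycle (with neighbour feeds):
  after 0 — PE[0][2] acc=0, pass-E 0, pass-S 0
  after 0 — PE[1][1] acc=0, pass-E 0, pass-S 0
  after 0 — PE[1][2] acc=0, pass-E 0, pass-S 0
  after 1 — PE[0][2] acc=0, pass-E 0, pass-S 0
  after 1 — PE[1][1] acc=0, pass-E 0, pass-S 0
  after 1 — PE[1][2] acc=0, pass-E 0, pass-S 0
  after 2 — PE[0][2] acc=15, pass-E 5, pass-S 3
  after 2 — PE[1][1] acc=2, pass-E 2, pass-S 1
  after 2 — PE[1][2] acc=0, pass-E 0, pass-S 0
  after 3 — PE[0][2] acc=43, pass-E 4, pass-S 7
  after 3 — PE[1][1] acc=10, pass-E 2, pass-S 4
  after 3 — PE[1][2] acc=6, pass-E 2, pass-S 3
  after 4 — PE[0][2] acc=43, pass-E 0, pass-S 0
  after 4 — PE[1][1] acc=10, pass-E 0, pass-S 0
  after 4 — PE[1][2] acc=20, pass-E 2, pass-S 7

PE[1][2].acc = 20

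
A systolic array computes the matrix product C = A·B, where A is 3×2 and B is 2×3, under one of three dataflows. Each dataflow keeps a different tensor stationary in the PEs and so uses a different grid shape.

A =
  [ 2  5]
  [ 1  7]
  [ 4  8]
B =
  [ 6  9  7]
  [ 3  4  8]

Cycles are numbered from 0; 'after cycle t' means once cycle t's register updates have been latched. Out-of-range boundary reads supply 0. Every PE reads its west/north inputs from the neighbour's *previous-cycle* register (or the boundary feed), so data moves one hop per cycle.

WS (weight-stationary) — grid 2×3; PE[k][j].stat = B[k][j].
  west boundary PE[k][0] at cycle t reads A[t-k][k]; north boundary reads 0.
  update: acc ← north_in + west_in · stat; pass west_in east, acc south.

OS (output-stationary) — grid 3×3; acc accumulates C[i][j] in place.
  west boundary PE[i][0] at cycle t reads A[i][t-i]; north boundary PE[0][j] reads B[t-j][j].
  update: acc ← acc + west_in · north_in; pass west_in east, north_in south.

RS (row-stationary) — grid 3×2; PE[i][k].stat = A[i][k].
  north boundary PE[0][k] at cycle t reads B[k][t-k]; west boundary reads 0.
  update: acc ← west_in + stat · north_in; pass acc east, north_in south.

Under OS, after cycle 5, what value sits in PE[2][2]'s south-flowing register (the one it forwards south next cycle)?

register = 8

OS on a 3×3 grid — tracing PE[2][2] and its feeders:
  0: (1,2).acc=0  regs=<0,0>
  0: (2,1).acc=0  regs=<0,0>
  0: (2,2).acc=0  regs=<0,0>
  1: (1,2).acc=0  regs=<0,0>
  1: (2,1).acc=0  regs=<0,0>
  1: (2,2).acc=0  regs=<0,0>
  2: (1,2).acc=0  regs=<0,0>
  2: (2,1).acc=0  regs=<0,0>
  2: (2,2).acc=0  regs=<0,0>
  3: (1,2).acc=7  regs=<1,7>
  3: (2,1).acc=36  regs=<4,9>
  3: (2,2).acc=0  regs=<0,0>
  4: (1,2).acc=63  regs=<7,8>
  4: (2,1).acc=68  regs=<8,4>
  4: (2,2).acc=28  regs=<4,7>
  5: (1,2).acc=63  regs=<0,0>
  5: (2,1).acc=68  regs=<0,0>
  5: (2,2).acc=92  regs=<8,8>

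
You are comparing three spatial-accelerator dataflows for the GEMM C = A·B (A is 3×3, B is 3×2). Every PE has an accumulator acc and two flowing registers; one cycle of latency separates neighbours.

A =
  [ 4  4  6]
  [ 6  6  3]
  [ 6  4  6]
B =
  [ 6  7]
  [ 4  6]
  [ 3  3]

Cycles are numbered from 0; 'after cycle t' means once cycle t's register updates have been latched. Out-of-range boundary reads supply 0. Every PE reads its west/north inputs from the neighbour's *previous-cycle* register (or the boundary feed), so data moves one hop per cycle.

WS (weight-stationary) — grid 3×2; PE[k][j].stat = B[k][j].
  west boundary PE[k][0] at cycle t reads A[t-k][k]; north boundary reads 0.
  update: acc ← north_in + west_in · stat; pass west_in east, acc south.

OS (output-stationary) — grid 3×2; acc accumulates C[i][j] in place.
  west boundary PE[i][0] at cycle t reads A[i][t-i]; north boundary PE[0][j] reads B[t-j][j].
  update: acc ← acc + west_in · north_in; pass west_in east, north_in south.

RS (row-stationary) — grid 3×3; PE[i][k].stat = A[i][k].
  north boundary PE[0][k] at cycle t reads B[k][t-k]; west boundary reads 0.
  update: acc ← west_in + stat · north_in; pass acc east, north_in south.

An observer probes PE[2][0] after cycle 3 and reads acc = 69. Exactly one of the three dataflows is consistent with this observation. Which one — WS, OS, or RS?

dataflow = WS

Under WS (3×2), PE[2][0]:
  c0 r2c0: 0 / 0 / 0
  c1 r2c0: 0 / 0 / 0
  c2 r2c0: 58 / 6 / 58
  c3 r2c0: 69 / 3 / 69
Under OS (3×2), PE[2][0]:
  c0 r2c0: 0 / 0 / 0
  c1 r2c0: 0 / 0 / 0
  c2 r2c0: 36 / 6 / 6
  c3 r2c0: 52 / 4 / 4
Under RS (3×3), PE[2][0]:
  c0 r2c0: 0 / 0 / 0
  c1 r2c0: 0 / 0 / 0
  c2 r2c0: 36 / 36 / 6
  c3 r2c0: 42 / 42 / 7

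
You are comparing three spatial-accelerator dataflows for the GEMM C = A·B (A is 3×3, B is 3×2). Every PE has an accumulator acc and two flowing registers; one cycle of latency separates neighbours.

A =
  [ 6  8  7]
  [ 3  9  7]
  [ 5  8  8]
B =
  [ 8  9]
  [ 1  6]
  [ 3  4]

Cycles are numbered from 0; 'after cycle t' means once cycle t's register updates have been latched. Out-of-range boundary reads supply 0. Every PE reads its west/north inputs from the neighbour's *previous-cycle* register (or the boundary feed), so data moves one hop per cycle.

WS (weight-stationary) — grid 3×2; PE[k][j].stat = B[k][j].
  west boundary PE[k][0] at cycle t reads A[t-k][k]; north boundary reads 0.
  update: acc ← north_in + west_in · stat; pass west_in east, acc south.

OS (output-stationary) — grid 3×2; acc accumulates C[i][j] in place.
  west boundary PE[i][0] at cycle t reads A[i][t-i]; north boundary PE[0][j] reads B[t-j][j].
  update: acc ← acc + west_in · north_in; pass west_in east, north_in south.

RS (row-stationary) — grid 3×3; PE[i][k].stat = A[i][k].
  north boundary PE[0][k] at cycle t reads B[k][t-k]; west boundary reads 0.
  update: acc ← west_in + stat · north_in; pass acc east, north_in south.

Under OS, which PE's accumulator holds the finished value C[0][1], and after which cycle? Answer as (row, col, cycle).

(row, col, cycle) = (0, 1, 3)

Under OS, C[0][1] lands at PE[0][1]:
  t=0 PE[0][1]: acc=0 h=0 v=0
  t=1 PE[0][1]: acc=54 h=6 v=9
  t=2 PE[0][1]: acc=102 h=8 v=6
  t=3 PE[0][1]: acc=130 h=7 v=4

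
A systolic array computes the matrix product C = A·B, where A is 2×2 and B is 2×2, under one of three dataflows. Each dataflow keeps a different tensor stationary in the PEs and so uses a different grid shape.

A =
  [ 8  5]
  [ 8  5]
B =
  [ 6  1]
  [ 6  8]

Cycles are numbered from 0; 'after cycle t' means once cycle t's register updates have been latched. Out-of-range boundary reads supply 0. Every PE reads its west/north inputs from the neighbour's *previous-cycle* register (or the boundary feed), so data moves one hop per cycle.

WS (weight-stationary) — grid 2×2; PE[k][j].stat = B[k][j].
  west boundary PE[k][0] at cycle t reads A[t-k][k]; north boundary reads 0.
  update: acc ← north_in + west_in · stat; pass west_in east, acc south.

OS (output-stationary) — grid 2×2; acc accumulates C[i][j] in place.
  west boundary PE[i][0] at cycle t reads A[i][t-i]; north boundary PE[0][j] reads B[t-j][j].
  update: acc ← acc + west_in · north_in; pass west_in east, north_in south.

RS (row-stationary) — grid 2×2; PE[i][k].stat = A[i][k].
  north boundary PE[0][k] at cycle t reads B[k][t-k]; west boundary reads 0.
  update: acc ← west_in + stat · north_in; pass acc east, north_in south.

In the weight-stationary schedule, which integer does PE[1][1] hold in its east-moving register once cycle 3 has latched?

register = 5

WS (2×2). Following PE[1][1] plus its west/north inputs:
  [0] (0,1) acc=0 (h:0 v:0)
  [0] (1,0) acc=0 (h:0 v:0)
  [0] (1,1) acc=0 (h:0 v:0)
  [1] (0,1) acc=8 (h:8 v:8)
  [1] (1,0) acc=78 (h:5 v:78)
  [1] (1,1) acc=0 (h:0 v:0)
  [2] (0,1) acc=8 (h:8 v:8)
  [2] (1,0) acc=78 (h:5 v:78)
  [2] (1,1) acc=48 (h:5 v:48)
  [3] (0,1) acc=0 (h:0 v:0)
  [3] (1,0) acc=0 (h:0 v:0)
  [3] (1,1) acc=48 (h:5 v:48)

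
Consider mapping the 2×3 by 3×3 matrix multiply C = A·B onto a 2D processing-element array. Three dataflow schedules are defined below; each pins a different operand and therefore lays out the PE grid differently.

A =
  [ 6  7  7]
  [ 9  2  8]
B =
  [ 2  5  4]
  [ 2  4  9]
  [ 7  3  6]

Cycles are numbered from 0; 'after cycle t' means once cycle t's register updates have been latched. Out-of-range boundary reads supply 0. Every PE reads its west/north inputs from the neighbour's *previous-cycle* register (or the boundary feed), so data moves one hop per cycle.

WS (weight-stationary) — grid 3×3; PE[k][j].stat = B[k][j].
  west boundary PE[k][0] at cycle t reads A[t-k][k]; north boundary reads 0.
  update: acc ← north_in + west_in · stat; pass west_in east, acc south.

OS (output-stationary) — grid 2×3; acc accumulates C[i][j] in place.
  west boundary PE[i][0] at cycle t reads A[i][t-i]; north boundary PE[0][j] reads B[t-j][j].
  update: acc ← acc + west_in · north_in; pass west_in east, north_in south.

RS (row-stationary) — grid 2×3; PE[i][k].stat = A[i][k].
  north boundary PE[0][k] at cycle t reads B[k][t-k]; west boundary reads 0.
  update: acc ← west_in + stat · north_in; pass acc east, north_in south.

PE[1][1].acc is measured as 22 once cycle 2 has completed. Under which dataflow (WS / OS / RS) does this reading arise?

dataflow = RS

— WS: 3×3; PE[1][1] trace:
  @0  [1,1]  acc 0  |  →0  ↓0
  @1  [1,1]  acc 0  |  →0  ↓0
  @2  [1,1]  acc 58  |  →7  ↓58
— OS: 2×3; PE[1][1] trace:
  @0  [1,1]  acc 0  |  →0  ↓0
  @1  [1,1]  acc 0  |  →0  ↓0
  @2  [1,1]  acc 45  |  →9  ↓5
— RS: 2×3; PE[1][1] trace:
  @0  [1,1]  acc 0  |  →0  ↓0
  @1  [1,1]  acc 0  |  →0  ↓0
  @2  [1,1]  acc 22  |  →22  ↓2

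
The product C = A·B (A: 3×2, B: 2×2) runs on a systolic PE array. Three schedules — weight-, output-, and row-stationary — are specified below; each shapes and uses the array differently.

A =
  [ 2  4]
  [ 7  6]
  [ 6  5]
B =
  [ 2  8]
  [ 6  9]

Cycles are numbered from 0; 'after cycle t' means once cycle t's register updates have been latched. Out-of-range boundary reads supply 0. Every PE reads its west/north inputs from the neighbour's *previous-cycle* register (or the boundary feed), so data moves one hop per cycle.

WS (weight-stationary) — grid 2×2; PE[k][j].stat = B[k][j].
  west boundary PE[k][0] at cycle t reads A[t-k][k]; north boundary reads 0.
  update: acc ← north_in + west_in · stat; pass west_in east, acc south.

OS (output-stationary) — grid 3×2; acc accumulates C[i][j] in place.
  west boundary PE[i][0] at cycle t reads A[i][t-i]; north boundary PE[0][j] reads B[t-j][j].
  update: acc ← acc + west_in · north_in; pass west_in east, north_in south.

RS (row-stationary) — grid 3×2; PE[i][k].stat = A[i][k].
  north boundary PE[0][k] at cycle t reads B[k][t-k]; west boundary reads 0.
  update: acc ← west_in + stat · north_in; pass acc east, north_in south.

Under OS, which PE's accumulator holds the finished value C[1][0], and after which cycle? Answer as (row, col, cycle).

OS: C[1][0] accumulates in PE[1][0]:
  step 0 · PE1,0: acc=0; fwd→0 fwd↓0
  step 1 · PE1,0: acc=14; fwd→7 fwd↓2
  step 2 · PE1,0: acc=50; fwd→6 fwd↓6

(row, col, cycle) = (1, 0, 2)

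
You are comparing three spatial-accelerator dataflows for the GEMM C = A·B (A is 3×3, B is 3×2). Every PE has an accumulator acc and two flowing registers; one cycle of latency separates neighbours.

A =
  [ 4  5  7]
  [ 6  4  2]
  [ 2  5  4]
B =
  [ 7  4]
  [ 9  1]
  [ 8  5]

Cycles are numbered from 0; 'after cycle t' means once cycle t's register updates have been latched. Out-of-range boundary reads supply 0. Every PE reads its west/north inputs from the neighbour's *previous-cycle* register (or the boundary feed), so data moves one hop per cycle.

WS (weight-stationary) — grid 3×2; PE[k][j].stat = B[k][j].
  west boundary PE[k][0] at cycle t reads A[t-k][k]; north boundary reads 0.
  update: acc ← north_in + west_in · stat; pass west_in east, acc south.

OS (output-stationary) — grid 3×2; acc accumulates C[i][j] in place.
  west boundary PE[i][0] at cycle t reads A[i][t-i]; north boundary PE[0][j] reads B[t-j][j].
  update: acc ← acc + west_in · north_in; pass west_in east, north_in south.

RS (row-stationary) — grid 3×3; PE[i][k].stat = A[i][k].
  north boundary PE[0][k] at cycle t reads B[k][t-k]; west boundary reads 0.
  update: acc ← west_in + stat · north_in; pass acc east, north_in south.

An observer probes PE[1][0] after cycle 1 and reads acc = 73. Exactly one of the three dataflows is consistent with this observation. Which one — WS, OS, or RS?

dataflow = WS

WS [3×2] PE[1][0] across cycles:
  step 0 · PE1,0: acc=0; fwd→0 fwd↓0
  step 1 · PE1,0: acc=73; fwd→5 fwd↓73
OS [3×2] PE[1][0] across cycles:
  step 0 · PE1,0: acc=0; fwd→0 fwd↓0
  step 1 · PE1,0: acc=42; fwd→6 fwd↓7
RS [3×3] PE[1][0] across cycles:
  step 0 · PE1,0: acc=0; fwd→0 fwd↓0
  step 1 · PE1,0: acc=42; fwd→42 fwd↓7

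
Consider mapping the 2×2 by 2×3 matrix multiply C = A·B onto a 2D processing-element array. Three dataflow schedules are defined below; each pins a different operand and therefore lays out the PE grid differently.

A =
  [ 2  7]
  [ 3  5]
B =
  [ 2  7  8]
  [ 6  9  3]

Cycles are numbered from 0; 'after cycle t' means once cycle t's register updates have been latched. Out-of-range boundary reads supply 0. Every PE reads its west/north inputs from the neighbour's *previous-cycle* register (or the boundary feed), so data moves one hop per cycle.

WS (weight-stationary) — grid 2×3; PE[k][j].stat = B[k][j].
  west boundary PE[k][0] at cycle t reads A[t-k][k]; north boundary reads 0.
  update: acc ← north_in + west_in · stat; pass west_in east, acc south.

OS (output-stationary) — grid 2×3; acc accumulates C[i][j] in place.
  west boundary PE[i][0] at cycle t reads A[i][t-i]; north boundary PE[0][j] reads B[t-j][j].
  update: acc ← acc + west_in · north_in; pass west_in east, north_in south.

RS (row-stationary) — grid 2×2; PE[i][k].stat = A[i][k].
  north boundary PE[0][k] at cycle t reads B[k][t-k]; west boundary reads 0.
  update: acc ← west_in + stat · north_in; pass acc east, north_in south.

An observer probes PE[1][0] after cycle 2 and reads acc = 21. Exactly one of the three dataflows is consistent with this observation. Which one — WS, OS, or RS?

dataflow = RS

Under WS (2×3), PE[1][0]:
  after 0 — PE[1][0] acc=0, pass-E 0, pass-S 0
  after 1 — PE[1][0] acc=46, pass-E 7, pass-S 46
  after 2 — PE[1][0] acc=36, pass-E 5, pass-S 36
Under OS (2×3), PE[1][0]:
  after 0 — PE[1][0] acc=0, pass-E 0, pass-S 0
  after 1 — PE[1][0] acc=6, pass-E 3, pass-S 2
  after 2 — PE[1][0] acc=36, pass-E 5, pass-S 6
Under RS (2×2), PE[1][0]:
  after 0 — PE[1][0] acc=0, pass-E 0, pass-S 0
  after 1 — PE[1][0] acc=6, pass-E 6, pass-S 2
  after 2 — PE[1][0] acc=21, pass-E 21, pass-S 7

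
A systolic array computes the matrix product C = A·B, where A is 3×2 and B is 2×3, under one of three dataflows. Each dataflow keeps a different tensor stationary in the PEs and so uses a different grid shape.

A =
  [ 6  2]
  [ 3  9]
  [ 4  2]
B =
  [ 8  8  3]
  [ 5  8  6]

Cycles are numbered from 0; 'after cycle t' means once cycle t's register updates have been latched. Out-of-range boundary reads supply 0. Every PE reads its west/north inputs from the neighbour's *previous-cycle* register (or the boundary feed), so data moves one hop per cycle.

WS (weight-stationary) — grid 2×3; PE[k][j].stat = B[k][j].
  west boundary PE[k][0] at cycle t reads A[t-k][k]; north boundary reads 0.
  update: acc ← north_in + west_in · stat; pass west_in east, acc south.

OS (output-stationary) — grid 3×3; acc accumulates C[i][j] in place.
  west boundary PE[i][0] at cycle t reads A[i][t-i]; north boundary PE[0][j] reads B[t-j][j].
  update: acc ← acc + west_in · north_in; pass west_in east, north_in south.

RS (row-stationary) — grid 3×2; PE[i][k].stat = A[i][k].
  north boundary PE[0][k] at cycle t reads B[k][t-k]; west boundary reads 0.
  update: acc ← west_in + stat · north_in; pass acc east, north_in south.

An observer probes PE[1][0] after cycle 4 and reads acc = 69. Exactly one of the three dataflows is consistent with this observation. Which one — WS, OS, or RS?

dataflow = OS

WS (2×3 grid), PE[1][0]:
  @0  [1,0]  acc 0  |  →0  ↓0
  @1  [1,0]  acc 58  |  →2  ↓58
  @2  [1,0]  acc 69  |  →9  ↓69
  @3  [1,0]  acc 42  |  →2  ↓42
  @4  [1,0]  acc 0  |  →0  ↓0
OS (3×3 grid), PE[1][0]:
  @0  [1,0]  acc 0  |  →0  ↓0
  @1  [1,0]  acc 24  |  →3  ↓8
  @2  [1,0]  acc 69  |  →9  ↓5
  @3  [1,0]  acc 69  |  →0  ↓0
  @4  [1,0]  acc 69  |  →0  ↓0
RS (3×2 grid), PE[1][0]:
  @0  [1,0]  acc 0  |  →0  ↓0
  @1  [1,0]  acc 24  |  →24  ↓8
  @2  [1,0]  acc 24  |  →24  ↓8
  @3  [1,0]  acc 9  |  →9  ↓3
  @4  [1,0]  acc 0  |  →0  ↓0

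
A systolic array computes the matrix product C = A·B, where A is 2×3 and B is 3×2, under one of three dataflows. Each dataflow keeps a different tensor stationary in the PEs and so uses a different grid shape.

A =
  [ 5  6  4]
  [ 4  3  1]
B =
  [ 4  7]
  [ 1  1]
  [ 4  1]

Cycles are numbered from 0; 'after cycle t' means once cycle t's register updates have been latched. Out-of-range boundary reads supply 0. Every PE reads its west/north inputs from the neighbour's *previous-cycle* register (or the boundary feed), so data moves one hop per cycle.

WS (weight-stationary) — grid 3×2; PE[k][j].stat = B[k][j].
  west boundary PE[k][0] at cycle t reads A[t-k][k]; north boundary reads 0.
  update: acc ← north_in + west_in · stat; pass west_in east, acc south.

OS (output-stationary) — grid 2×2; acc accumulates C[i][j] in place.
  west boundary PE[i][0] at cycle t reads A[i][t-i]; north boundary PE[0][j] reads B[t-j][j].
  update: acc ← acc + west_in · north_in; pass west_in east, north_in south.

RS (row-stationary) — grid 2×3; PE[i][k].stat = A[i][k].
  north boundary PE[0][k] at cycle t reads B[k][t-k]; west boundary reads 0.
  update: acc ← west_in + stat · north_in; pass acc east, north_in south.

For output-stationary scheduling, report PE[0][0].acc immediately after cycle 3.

OS 2×2: PE[0][0] cycle-by-cycle (with neighbour feeds):
  [0] (0,0) acc=20 (h:5 v:4)
  [1] (0,0) acc=26 (h:6 v:1)
  [2] (0,0) acc=42 (h:4 v:4)
  [3] (0,0) acc=42 (h:0 v:0)

PE[0][0].acc = 42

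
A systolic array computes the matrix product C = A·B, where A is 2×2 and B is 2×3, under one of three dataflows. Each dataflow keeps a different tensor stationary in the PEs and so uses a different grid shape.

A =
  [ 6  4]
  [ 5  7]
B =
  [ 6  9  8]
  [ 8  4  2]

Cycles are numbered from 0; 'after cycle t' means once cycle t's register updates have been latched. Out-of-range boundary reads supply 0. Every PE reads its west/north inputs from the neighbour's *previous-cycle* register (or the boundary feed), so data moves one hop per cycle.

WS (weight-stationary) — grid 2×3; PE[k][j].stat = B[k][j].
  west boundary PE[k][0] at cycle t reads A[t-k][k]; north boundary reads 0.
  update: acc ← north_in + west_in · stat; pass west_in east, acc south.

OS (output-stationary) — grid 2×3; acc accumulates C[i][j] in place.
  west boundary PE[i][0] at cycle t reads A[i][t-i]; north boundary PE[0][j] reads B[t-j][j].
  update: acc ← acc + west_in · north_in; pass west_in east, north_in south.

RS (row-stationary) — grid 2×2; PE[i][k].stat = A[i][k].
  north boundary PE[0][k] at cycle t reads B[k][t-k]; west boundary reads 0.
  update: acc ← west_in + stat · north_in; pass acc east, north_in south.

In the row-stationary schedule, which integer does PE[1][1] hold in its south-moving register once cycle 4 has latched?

RS on a 2×2 grid — tracing PE[1][1] and its feeders:
  after 0 — PE[0][1] acc=0, pass-E 0, pass-S 0
  after 0 — PE[1][0] acc=0, pass-E 0, pass-S 0
  after 0 — PE[1][1] acc=0, pass-E 0, pass-S 0
  after 1 — PE[0][1] acc=68, pass-E 68, pass-S 8
  after 1 — PE[1][0] acc=30, pass-E 30, pass-S 6
  after 1 — PE[1][1] acc=0, pass-E 0, pass-S 0
  after 2 — PE[0][1] acc=70, pass-E 70, pass-S 4
  after 2 — PE[1][0] acc=45, pass-E 45, pass-S 9
  after 2 — PE[1][1] acc=86, pass-E 86, pass-S 8
  after 3 — PE[0][1] acc=56, pass-E 56, pass-S 2
  after 3 — PE[1][0] acc=40, pass-E 40, pass-S 8
  after 3 — PE[1][1] acc=73, pass-E 73, pass-S 4
  after 4 — PE[0][1] acc=0, pass-E 0, pass-S 0
  after 4 — PE[1][0] acc=0, pass-E 0, pass-S 0
  after 4 — PE[1][1] acc=54, pass-E 54, pass-S 2

register = 2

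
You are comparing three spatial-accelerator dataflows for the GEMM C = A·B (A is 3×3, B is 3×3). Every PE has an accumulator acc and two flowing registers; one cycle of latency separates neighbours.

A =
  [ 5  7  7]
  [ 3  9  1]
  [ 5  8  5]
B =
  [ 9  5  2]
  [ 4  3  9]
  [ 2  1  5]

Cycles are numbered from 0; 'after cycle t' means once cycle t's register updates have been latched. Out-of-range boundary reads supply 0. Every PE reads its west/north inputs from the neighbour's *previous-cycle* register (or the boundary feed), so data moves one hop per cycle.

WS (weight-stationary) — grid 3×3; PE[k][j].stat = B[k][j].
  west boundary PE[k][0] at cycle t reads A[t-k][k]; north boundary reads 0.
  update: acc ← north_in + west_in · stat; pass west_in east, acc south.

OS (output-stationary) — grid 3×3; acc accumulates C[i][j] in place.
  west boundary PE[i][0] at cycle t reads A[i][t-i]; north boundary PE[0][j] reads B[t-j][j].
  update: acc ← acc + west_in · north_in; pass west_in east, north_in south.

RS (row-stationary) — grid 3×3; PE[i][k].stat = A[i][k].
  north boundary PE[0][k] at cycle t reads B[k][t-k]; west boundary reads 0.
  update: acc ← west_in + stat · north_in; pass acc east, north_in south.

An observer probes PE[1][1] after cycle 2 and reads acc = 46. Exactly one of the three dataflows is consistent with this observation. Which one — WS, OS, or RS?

dataflow = WS

— WS: 3×3; PE[1][1] trace:
  c0 r1c1: 0 / 0 / 0
  c1 r1c1: 0 / 0 / 0
  c2 r1c1: 46 / 7 / 46
— OS: 3×3; PE[1][1] trace:
  c0 r1c1: 0 / 0 / 0
  c1 r1c1: 0 / 0 / 0
  c2 r1c1: 15 / 3 / 5
— RS: 3×3; PE[1][1] trace:
  c0 r1c1: 0 / 0 / 0
  c1 r1c1: 0 / 0 / 0
  c2 r1c1: 63 / 63 / 4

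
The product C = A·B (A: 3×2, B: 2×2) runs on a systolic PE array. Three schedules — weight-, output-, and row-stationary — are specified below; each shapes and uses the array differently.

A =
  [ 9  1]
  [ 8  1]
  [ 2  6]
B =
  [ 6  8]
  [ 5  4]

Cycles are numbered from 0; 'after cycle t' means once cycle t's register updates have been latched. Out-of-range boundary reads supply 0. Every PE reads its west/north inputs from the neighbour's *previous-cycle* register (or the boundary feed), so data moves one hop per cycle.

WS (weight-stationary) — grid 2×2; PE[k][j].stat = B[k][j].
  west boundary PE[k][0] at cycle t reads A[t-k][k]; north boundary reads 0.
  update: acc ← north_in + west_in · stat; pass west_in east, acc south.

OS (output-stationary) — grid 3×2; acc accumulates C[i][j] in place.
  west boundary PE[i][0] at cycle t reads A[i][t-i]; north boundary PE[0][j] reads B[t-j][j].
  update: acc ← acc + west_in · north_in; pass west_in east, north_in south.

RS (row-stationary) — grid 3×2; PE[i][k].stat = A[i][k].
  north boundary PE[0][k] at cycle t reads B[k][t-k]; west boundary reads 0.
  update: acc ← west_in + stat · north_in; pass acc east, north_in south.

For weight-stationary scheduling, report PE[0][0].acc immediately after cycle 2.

PE[0][0].acc = 12

WS on a 2×2 grid — tracing PE[0][0] and its feeders:
  cycle 0: PE[0][0] → acc 54, east 9, south 54
  cycle 1: PE[0][0] → acc 48, east 8, south 48
  cycle 2: PE[0][0] → acc 12, east 2, south 12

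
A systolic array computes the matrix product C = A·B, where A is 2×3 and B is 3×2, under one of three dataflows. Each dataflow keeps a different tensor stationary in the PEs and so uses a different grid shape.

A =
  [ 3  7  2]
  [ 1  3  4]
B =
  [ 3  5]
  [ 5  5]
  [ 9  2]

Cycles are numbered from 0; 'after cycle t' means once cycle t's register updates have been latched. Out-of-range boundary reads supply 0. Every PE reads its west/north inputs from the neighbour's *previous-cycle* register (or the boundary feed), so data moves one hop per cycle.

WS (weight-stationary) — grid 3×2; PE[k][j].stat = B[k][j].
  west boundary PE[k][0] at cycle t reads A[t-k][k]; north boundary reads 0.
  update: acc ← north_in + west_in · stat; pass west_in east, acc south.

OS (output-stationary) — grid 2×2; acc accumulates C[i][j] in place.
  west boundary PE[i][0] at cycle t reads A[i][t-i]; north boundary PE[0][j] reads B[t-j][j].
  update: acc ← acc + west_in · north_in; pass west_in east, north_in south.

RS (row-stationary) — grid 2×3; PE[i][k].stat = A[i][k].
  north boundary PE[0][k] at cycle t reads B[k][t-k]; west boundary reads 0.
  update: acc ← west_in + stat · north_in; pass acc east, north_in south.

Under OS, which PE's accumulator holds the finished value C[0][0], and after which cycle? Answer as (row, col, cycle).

(row, col, cycle) = (0, 0, 2)

OS — PE[0][0] is where C[0][0] collects:
  c0 r0c0: 9 / 3 / 3
  c1 r0c0: 44 / 7 / 5
  c2 r0c0: 62 / 2 / 9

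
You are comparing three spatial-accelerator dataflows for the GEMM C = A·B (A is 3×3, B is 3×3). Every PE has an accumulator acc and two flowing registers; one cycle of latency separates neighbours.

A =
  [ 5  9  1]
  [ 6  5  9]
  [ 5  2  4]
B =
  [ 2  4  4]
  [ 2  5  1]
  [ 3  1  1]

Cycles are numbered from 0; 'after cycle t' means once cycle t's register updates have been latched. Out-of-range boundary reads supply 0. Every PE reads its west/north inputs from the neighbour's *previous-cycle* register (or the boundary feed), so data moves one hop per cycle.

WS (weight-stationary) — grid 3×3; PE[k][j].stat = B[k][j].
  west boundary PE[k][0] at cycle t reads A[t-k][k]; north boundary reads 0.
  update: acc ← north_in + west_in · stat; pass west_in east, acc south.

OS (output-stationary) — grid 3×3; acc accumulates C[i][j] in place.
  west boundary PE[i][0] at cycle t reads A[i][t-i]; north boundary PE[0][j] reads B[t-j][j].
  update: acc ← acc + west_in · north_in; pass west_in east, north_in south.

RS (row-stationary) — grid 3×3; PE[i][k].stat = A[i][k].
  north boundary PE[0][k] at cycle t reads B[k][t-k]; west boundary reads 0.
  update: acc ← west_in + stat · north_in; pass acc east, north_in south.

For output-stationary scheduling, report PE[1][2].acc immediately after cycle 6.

OS on a 3×3 grid — tracing PE[1][2] and its feeders:
  cycle 0: PE[0][2] → acc 0, east 0, south 0
  cycle 0: PE[1][1] → acc 0, east 0, south 0
  cycle 0: PE[1][2] → acc 0, east 0, south 0
  cycle 1: PE[0][2] → acc 0, east 0, south 0
  cycle 1: PE[1][1] → acc 0, east 0, south 0
  cycle 1: PE[1][2] → acc 0, east 0, south 0
  cycle 2: PE[0][2] → acc 20, east 5, south 4
  cycle 2: PE[1][1] → acc 24, east 6, south 4
  cycle 2: PE[1][2] → acc 0, east 0, south 0
  cycle 3: PE[0][2] → acc 29, east 9, south 1
  cycle 3: PE[1][1] → acc 49, east 5, south 5
  cycle 3: PE[1][2] → acc 24, east 6, south 4
  cycle 4: PE[0][2] → acc 30, east 1, south 1
  cycle 4: PE[1][1] → acc 58, east 9, south 1
  cycle 4: PE[1][2] → acc 29, east 5, south 1
  cycle 5: PE[0][2] → acc 30, east 0, south 0
  cycle 5: PE[1][1] → acc 58, east 0, south 0
  cycle 5: PE[1][2] → acc 38, east 9, south 1
  cycle 6: PE[0][2] → acc 30, east 0, south 0
  cycle 6: PE[1][1] → acc 58, east 0, south 0
  cycle 6: PE[1][2] → acc 38, east 0, south 0

PE[1][2].acc = 38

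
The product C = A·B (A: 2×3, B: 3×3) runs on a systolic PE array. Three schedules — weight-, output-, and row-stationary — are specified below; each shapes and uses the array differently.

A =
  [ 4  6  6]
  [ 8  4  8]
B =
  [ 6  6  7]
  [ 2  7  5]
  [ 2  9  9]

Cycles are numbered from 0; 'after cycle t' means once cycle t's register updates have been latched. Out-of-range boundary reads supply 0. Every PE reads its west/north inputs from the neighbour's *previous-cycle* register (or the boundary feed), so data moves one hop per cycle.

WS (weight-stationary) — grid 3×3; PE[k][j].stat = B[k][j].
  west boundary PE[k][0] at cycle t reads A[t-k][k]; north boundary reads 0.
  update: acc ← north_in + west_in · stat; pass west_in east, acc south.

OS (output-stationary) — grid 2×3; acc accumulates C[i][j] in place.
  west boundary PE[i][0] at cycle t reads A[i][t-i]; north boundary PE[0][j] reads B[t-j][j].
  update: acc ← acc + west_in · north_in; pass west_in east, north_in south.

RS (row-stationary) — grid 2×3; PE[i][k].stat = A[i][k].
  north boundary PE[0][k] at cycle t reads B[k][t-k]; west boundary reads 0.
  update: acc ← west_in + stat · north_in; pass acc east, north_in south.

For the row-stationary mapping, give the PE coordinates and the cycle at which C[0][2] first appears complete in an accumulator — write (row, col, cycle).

Under RS, C[0][2] lands at PE[0][2]:
  after 0 — PE[0][2] acc=0, pass-E 0, pass-S 0
  after 1 — PE[0][2] acc=0, pass-E 0, pass-S 0
  after 2 — PE[0][2] acc=48, pass-E 48, pass-S 2
  after 3 — PE[0][2] acc=120, pass-E 120, pass-S 9
  after 4 — PE[0][2] acc=112, pass-E 112, pass-S 9

(row, col, cycle) = (0, 2, 4)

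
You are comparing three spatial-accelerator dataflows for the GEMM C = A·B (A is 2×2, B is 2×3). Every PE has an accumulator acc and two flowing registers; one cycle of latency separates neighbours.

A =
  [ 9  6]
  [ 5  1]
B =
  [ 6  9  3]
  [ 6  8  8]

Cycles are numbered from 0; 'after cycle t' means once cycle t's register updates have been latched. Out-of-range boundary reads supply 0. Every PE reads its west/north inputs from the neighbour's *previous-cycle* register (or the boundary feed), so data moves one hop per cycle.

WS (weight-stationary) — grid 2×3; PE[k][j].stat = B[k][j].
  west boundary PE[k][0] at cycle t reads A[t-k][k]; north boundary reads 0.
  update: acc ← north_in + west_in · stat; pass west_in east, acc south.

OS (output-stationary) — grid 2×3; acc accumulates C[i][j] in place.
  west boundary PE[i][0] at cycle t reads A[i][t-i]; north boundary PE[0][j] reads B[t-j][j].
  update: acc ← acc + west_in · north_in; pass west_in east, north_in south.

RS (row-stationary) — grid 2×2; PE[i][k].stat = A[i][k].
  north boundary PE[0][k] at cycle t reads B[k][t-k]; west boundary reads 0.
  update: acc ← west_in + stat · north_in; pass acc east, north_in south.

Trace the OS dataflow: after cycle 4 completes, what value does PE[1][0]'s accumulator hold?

PE[1][0].acc = 36

OS on a 2×3 grid — tracing PE[1][0] and its feeders:
  [0] (0,0) acc=54 (h:9 v:6)
  [0] (1,0) acc=0 (h:0 v:0)
  [1] (0,0) acc=90 (h:6 v:6)
  [1] (1,0) acc=30 (h:5 v:6)
  [2] (0,0) acc=90 (h:0 v:0)
  [2] (1,0) acc=36 (h:1 v:6)
  [3] (0,0) acc=90 (h:0 v:0)
  [3] (1,0) acc=36 (h:0 v:0)
  [4] (0,0) acc=90 (h:0 v:0)
  [4] (1,0) acc=36 (h:0 v:0)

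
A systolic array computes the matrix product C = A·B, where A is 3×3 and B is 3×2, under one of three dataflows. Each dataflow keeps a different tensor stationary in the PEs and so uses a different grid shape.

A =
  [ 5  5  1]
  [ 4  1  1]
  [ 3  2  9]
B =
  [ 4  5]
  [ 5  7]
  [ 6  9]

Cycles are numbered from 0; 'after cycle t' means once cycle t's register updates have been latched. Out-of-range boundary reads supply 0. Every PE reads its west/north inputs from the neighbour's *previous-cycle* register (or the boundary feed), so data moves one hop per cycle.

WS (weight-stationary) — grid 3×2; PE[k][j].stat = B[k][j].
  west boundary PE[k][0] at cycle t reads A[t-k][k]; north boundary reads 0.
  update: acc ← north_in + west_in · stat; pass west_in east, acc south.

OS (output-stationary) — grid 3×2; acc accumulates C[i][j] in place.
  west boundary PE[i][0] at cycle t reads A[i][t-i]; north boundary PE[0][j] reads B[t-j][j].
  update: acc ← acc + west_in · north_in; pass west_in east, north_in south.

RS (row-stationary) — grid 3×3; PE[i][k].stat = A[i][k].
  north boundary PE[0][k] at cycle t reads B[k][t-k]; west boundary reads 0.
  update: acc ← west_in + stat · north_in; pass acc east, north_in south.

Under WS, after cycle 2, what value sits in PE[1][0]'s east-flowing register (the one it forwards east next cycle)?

register = 1

WS on a 3×2 grid — tracing PE[1][0] and its feeders:
  step 0 · PE0,0: acc=20; fwd→5 fwd↓20
  step 0 · PE1,0: acc=0; fwd→0 fwd↓0
  step 1 · PE0,0: acc=16; fwd→4 fwd↓16
  step 1 · PE1,0: acc=45; fwd→5 fwd↓45
  step 2 · PE0,0: acc=12; fwd→3 fwd↓12
  step 2 · PE1,0: acc=21; fwd→1 fwd↓21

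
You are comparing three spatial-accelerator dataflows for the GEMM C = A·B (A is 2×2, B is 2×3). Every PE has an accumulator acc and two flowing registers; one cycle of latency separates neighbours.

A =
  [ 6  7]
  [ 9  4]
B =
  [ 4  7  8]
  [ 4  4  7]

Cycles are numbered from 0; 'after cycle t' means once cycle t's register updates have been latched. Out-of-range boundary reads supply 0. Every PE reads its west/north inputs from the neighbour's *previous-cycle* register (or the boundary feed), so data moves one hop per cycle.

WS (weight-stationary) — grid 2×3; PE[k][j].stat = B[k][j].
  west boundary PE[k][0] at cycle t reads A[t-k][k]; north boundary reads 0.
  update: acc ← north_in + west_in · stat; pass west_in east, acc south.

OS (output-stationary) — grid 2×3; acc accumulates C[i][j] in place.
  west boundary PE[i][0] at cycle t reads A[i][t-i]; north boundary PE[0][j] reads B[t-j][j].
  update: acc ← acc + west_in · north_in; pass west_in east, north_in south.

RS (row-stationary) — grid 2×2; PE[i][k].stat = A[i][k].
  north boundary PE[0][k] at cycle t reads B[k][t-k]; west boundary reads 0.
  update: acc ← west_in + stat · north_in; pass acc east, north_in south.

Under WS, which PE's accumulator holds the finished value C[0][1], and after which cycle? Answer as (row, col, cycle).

(row, col, cycle) = (1, 1, 2)

WS — PE[1][1] is where C[0][1] collects:
  cycle 0: PE[1][1] → acc 0, east 0, south 0
  cycle 1: PE[1][1] → acc 0, east 0, south 0
  cycle 2: PE[1][1] → acc 70, east 7, south 70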